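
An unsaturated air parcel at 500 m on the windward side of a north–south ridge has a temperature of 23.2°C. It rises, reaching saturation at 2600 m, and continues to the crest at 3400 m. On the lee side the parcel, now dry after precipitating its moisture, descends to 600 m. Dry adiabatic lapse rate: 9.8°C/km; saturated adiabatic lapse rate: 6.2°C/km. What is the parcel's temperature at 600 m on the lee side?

500–2600 m, dry: Δz = 2.1 km ⇒ ΔT = -20.58°C; T = 2.62°C
2600–3400 m, saturated: Δz = 0.8 km ⇒ ΔT = -4.96°C; T = -2.34°C
3400–600 m, dry descent: Δz = 2.8 km ⇒ ΔT = +27.44°C; T = 25.1°C

25.1°C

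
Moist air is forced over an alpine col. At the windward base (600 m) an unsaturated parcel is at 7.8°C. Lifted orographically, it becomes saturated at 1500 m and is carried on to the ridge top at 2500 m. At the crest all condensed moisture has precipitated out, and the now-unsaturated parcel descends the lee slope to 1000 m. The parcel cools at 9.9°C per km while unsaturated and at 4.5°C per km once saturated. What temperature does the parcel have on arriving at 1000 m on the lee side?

600 → 1500 m (dry, 9.9°C/km): ΔT = -9.9 × 0.9 = -8.91°C → T = -1.11°C
1500 → 2500 m (saturated, 4.5°C/km): ΔT = -4.5 × 1 = -4.5°C → T = -5.61°C
2500 → 1000 m (dry descent, 9.9°C/km): ΔT = +9.9 × 1.5 = +14.85°C → T = 9.24°C

9.24°C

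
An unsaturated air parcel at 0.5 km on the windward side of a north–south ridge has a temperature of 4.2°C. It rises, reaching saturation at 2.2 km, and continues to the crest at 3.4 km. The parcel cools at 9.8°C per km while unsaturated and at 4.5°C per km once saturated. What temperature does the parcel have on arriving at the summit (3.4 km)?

500 → 2200 m (dry, 9.8°C/km): ΔT = -9.8 × 1.7 = -16.66°C → T = -12.46°C
2200 → 3400 m (saturated, 4.5°C/km): ΔT = -4.5 × 1.2 = -5.4°C → T = -17.86°C

-17.86°C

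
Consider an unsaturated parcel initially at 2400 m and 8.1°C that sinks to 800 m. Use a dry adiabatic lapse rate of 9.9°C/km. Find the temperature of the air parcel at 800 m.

23.94°C

Dry adiabatic to 800 m: +9.9 × 1.6 km = +15.84°C, so T = 23.94°C.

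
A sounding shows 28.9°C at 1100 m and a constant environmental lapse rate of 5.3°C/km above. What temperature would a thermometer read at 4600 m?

1100 → 4600 m (environmental, 5.3°C/km): ΔT = -5.3 × 3.5 = -18.55°C → T = 10.35°C

10.35°C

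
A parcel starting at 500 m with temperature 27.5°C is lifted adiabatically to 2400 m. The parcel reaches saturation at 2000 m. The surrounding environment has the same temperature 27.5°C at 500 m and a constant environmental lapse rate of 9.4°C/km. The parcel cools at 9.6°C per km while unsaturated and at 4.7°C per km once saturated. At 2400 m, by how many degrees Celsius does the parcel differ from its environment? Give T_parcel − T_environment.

+1.58°C (parcel warmer than environment)

Parcel:
  From 500 m to 2000 m (dry): cools by 9.6 × 1.5 = 14.4°C, giving 13.1°C.
  From 2000 m to 2400 m (saturated): cools by 4.7 × 0.4 = 1.88°C, giving 11.22°C.
Environment:
  From 500 m to 2400 m (environment): cools by 9.4 × 1.9 = 17.86°C, giving 9.64°C.
T_parcel − T_env = 11.22 − 9.64 = +1.58°C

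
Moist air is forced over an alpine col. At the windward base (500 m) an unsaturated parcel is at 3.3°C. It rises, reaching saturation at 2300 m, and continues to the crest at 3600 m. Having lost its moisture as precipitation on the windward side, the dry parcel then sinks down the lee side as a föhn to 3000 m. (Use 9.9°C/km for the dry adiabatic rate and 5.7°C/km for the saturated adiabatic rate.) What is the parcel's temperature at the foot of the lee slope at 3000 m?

500 → 2300 m (dry, 9.9°C/km): ΔT = -9.9 × 1.8 = -17.82°C → T = -14.52°C
2300 → 3600 m (saturated, 5.7°C/km): ΔT = -5.7 × 1.3 = -7.41°C → T = -21.93°C
3600 → 3000 m (dry descent, 9.9°C/km): ΔT = +9.9 × 0.6 = +5.94°C → T = -15.99°C

-15.99°C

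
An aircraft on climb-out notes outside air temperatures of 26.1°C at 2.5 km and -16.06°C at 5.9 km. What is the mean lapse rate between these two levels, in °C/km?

Γ = −ΔT/Δz = (26.1 − (-16.06)) / (5900 − 2500) m
  = 42.16°C / 3.4 km = 12.4°C/km

12.4°C/km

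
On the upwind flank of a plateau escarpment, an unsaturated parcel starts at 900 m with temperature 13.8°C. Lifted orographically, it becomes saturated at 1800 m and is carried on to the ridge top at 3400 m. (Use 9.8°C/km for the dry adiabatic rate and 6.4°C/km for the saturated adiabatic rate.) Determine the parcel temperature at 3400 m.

-5.26°C

From 900 m to 1800 m (dry): cools by 9.8 × 0.9 = 8.82°C, giving 4.98°C.
From 1800 m to 3400 m (saturated): cools by 6.4 × 1.6 = 10.24°C, giving -5.26°C.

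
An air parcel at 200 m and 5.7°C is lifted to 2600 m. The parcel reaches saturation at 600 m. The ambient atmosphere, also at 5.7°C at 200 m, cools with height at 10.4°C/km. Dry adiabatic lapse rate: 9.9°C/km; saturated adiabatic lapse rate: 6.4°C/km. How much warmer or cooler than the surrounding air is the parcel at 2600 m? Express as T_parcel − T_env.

+8.2°C (parcel warmer than environment)

Parcel:
  200–600 m, dry: Δz = 0.4 km ⇒ ΔT = -3.96°C; T = 1.74°C
  600–2600 m, saturated: Δz = 2 km ⇒ ΔT = -12.8°C; T = -11.06°C
Environment:
  200–2600 m, environment: Δz = 2.4 km ⇒ ΔT = -24.96°C; T = -19.26°C
T_parcel − T_env = -11.06 − (-19.26) = +8.2°C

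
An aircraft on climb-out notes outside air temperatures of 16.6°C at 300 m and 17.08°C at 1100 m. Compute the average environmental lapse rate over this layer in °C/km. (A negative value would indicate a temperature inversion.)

Γ = −ΔT/Δz = (16.6 − 17.08) / (1100 − 300) m
  = -0.48°C / 0.8 km = -0.6°C/km

-0.6°C/km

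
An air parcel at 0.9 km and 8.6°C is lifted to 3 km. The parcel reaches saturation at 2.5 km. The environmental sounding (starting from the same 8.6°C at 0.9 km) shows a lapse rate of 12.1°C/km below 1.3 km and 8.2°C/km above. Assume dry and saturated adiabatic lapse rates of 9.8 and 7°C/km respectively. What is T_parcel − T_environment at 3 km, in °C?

Parcel:
  Dry to 2500 m: -9.8 × 1.6 km = -15.68°C, so T = -7.08°C.
  Saturated to 3000 m: -7 × 0.5 km = -3.5°C, so T = -10.58°C.
Environment:
  Environment, lower layer to 1300 m: -12.1 × 0.4 km = -4.84°C, so T = 3.76°C.
  Environment, upper layer to 3000 m: -8.2 × 1.7 km = -13.94°C, so T = -10.18°C.
T_parcel − T_env = -10.58 − (-10.18) = -0.4°C

-0.4°C (parcel cooler than environment)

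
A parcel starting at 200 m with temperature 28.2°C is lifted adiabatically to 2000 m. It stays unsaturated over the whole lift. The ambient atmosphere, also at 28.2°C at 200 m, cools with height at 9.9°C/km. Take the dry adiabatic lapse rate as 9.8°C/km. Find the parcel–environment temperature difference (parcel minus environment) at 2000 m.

Parcel:
  Dry to 2000 m: -9.8 × 1.8 km = -17.64°C, so T = 10.56°C.
Environment:
  Environment to 2000 m: -9.9 × 1.8 km = -17.82°C, so T = 10.38°C.
T_parcel − T_env = 10.56 − 10.38 = +0.18°C

+0.18°C (parcel warmer than environment)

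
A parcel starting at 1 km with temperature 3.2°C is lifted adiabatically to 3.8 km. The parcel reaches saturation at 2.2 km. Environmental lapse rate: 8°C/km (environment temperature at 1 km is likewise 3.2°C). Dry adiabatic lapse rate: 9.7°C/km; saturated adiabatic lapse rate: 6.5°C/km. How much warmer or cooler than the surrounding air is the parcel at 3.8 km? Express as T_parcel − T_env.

Parcel:
  1000 → 2200 m (dry, 9.7°C/km): ΔT = -9.7 × 1.2 = -11.64°C → T = -8.44°C
  2200 → 3800 m (saturated, 6.5°C/km): ΔT = -6.5 × 1.6 = -10.4°C → T = -18.84°C
Environment:
  1000 → 3800 m (environment, 8°C/km): ΔT = -8 × 2.8 = -22.4°C → T = -19.2°C
T_parcel − T_env = -18.84 − (-19.2) = +0.36°C

+0.36°C (parcel warmer than environment)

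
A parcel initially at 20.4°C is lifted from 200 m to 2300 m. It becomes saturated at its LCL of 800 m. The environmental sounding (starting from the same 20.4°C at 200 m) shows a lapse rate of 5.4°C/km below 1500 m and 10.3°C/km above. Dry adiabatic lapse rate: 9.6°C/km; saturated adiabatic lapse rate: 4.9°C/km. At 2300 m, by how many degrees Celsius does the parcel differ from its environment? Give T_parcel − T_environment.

+2.15°C (parcel warmer than environment)

Parcel:
  From 200 m to 800 m (dry): cools by 9.6 × 0.6 = 5.76°C, giving 14.64°C.
  From 800 m to 2300 m (saturated): cools by 4.9 × 1.5 = 7.35°C, giving 7.29°C.
Environment:
  From 200 m to 1500 m (environment, lower layer): cools by 5.4 × 1.3 = 7.02°C, giving 13.38°C.
  From 1500 m to 2300 m (environment, upper layer): cools by 10.3 × 0.8 = 8.24°C, giving 5.14°C.
T_parcel − T_env = 7.29 − 5.14 = +2.15°C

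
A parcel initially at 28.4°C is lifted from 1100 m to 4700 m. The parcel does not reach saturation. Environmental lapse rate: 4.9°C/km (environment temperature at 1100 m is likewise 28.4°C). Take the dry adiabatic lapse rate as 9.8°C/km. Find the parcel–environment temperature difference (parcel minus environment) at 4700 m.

Parcel:
  1100–4700 m, dry: Δz = 3.6 km ⇒ ΔT = -35.28°C; T = -6.88°C
Environment:
  1100–4700 m, environment: Δz = 3.6 km ⇒ ΔT = -17.64°C; T = 10.76°C
T_parcel − T_env = -6.88 − 10.76 = -17.64°C

-17.64°C (parcel cooler than environment)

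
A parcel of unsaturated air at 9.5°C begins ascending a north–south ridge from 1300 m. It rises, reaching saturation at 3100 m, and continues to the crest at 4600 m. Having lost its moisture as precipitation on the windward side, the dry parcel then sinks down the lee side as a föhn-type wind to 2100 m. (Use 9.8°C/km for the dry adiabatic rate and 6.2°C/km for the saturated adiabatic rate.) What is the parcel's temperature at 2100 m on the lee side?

7.06°C

From 1300 m to 3100 m (dry): cools by 9.8 × 1.8 = 17.64°C, giving -8.14°C.
From 3100 m to 4600 m (saturated): cools by 6.2 × 1.5 = 9.3°C, giving -17.44°C.
From 4600 m to 2100 m (dry descent): warms by 9.8 × 2.5 = 24.5°C, giving 7.06°C.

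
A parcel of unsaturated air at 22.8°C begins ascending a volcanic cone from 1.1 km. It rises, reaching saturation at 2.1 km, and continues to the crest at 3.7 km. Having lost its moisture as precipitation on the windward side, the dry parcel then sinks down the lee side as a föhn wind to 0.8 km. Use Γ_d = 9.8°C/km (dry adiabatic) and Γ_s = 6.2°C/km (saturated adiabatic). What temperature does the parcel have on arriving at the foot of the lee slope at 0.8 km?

31.5°C

1100 → 2100 m (dry, 9.8°C/km): ΔT = -9.8 × 1 = -9.8°C → T = 13°C
2100 → 3700 m (saturated, 6.2°C/km): ΔT = -6.2 × 1.6 = -9.92°C → T = 3.08°C
3700 → 800 m (dry descent, 9.8°C/km): ΔT = +9.8 × 2.9 = +28.42°C → T = 31.5°C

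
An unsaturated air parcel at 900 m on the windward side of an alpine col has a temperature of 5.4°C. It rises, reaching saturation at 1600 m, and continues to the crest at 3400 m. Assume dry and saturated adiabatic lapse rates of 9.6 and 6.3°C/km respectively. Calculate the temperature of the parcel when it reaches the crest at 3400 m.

-12.66°C

900–1600 m, dry: Δz = 0.7 km ⇒ ΔT = -6.72°C; T = -1.32°C
1600–3400 m, saturated: Δz = 1.8 km ⇒ ΔT = -11.34°C; T = -12.66°C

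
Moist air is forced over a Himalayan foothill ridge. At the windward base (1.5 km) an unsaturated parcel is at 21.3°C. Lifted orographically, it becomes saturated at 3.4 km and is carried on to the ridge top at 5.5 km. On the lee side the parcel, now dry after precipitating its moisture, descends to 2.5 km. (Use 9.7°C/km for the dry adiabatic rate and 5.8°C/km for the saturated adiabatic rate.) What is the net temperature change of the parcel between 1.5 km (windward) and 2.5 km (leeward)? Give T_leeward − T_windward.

-1.51°C

From 1500 m to 3400 m (dry): cools by 9.7 × 1.9 = 18.43°C, giving 2.87°C.
From 3400 m to 5500 m (saturated): cools by 5.8 × 2.1 = 12.18°C, giving -9.31°C.
From 5500 m to 2500 m (dry descent): warms by 9.7 × 3 = 29.1°C, giving 19.79°C.
Net change vs windward start: 19.79 − 21.3 = -1.51°C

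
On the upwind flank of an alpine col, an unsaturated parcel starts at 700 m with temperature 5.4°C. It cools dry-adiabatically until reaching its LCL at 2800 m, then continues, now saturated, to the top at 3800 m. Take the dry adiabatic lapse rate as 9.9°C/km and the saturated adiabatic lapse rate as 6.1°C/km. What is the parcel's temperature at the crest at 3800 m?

-21.49°C

700–2800 m, dry: Δz = 2.1 km ⇒ ΔT = -20.79°C; T = -15.39°C
2800–3800 m, saturated: Δz = 1 km ⇒ ΔT = -6.1°C; T = -21.49°C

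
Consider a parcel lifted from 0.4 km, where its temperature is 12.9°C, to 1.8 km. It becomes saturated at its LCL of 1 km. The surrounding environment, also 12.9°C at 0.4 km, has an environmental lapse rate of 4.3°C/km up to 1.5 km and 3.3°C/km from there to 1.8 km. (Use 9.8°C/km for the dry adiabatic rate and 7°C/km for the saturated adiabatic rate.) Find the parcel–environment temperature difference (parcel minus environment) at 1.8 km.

Parcel:
  400–1000 m, dry: Δz = 0.6 km ⇒ ΔT = -5.88°C; T = 7.02°C
  1000–1800 m, saturated: Δz = 0.8 km ⇒ ΔT = -5.6°C; T = 1.42°C
Environment:
  400–1500 m, environment, lower layer: Δz = 1.1 km ⇒ ΔT = -4.73°C; T = 8.17°C
  1500–1800 m, environment, upper layer: Δz = 0.3 km ⇒ ΔT = -0.99°C; T = 7.18°C
T_parcel − T_env = 1.42 − 7.18 = -5.76°C

-5.76°C (parcel cooler than environment)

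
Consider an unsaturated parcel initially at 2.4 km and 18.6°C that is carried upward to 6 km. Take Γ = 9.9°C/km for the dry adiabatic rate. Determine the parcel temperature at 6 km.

-17.04°C

2400–6000 m, dry adiabatic: Δz = 3.6 km ⇒ ΔT = -35.64°C; T = -17.04°C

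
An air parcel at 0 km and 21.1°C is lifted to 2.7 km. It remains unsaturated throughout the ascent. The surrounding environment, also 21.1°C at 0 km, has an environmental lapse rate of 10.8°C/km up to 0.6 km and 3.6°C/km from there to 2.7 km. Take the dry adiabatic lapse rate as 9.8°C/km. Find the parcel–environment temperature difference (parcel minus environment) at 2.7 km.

-12.42°C (parcel cooler than environment)

Parcel:
  Dry to 2700 m: -9.8 × 2.7 km = -26.46°C, so T = -5.36°C.
Environment:
  Environment, lower layer to 600 m: -10.8 × 0.6 km = -6.48°C, so T = 14.62°C.
  Environment, upper layer to 2700 m: -3.6 × 2.1 km = -7.56°C, so T = 7.06°C.
T_parcel − T_env = -5.36 − 7.06 = -12.42°C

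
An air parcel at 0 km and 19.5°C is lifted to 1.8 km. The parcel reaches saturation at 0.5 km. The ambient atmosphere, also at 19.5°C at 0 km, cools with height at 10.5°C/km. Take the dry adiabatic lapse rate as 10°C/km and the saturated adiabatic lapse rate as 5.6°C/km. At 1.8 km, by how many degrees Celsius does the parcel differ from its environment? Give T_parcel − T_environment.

+6.62°C (parcel warmer than environment)

Parcel:
  0 → 500 m (dry, 10°C/km): ΔT = -10 × 0.5 = -5°C → T = 14.5°C
  500 → 1800 m (saturated, 5.6°C/km): ΔT = -5.6 × 1.3 = -7.28°C → T = 7.22°C
Environment:
  0 → 1800 m (environment, 10.5°C/km): ΔT = -10.5 × 1.8 = -18.9°C → T = 0.6°C
T_parcel − T_env = 7.22 − 0.6 = +6.62°C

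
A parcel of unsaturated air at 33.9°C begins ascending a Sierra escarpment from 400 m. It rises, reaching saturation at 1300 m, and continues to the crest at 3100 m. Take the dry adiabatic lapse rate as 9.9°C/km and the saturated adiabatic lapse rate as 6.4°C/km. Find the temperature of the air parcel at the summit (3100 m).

Dry to 1300 m: -9.9 × 0.9 km = -8.91°C, so T = 24.99°C.
Saturated to 3100 m: -6.4 × 1.8 km = -11.52°C, so T = 13.47°C.

13.47°C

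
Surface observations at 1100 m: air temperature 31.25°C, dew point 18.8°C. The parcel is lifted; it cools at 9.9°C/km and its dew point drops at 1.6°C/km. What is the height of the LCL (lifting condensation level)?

T and T_d converge at 9.9 − 1.6 = 8.3°C per km
Height above start = (31.25 − 18.8) / 8.3 = 1.5 km
LCL altitude = 1100 m + 1500 m = 2600 m

2600 m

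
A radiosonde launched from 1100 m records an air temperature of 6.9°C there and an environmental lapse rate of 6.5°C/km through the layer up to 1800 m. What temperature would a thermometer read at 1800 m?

From 1100 m to 1800 m (environmental): cools by 6.5 × 0.7 = 4.55°C, giving 2.35°C.

2.35°C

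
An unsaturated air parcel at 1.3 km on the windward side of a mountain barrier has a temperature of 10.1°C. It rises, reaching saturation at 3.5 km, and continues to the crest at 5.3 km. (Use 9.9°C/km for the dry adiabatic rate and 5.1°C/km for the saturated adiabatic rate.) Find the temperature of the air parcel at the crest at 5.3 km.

-20.86°C

1300–3500 m, dry: Δz = 2.2 km ⇒ ΔT = -21.78°C; T = -11.68°C
3500–5300 m, saturated: Δz = 1.8 km ⇒ ΔT = -9.18°C; T = -20.86°C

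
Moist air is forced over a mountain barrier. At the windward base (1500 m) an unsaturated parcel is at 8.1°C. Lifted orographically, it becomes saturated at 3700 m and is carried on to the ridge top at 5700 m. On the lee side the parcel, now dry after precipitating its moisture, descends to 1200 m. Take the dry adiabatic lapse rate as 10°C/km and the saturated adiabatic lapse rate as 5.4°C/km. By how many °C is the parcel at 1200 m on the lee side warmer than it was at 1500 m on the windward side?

1500–3700 m, dry: Δz = 2.2 km ⇒ ΔT = -22°C; T = -13.9°C
3700–5700 m, saturated: Δz = 2 km ⇒ ΔT = -10.8°C; T = -24.7°C
5700–1200 m, dry descent: Δz = 4.5 km ⇒ ΔT = +45°C; T = 20.3°C
Net change vs windward start: 20.3 − 8.1 = +12.2°C

+12.2°C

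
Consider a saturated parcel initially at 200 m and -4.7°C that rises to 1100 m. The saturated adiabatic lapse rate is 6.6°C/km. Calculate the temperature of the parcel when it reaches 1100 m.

From 200 m to 1100 m (saturated adiabatic): cools by 6.6 × 0.9 = 5.94°C, giving -10.64°C.

-10.64°C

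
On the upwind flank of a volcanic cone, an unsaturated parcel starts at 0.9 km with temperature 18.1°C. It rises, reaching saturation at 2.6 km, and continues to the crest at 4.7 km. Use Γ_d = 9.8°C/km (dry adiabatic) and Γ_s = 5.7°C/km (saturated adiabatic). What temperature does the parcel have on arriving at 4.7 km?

Dry to 2600 m: -9.8 × 1.7 km = -16.66°C, so T = 1.44°C.
Saturated to 4700 m: -5.7 × 2.1 km = -11.97°C, so T = -10.53°C.

-10.53°C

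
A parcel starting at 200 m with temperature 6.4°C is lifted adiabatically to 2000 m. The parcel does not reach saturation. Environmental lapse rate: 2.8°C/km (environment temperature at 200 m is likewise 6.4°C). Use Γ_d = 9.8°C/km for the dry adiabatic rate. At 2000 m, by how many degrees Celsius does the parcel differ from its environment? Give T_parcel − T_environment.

-12.6°C (parcel cooler than environment)

Parcel:
  200 → 2000 m (dry, 9.8°C/km): ΔT = -9.8 × 1.8 = -17.64°C → T = -11.24°C
Environment:
  200 → 2000 m (environment, 2.8°C/km): ΔT = -2.8 × 1.8 = -5.04°C → T = 1.36°C
T_parcel − T_env = -11.24 − 1.36 = -12.6°C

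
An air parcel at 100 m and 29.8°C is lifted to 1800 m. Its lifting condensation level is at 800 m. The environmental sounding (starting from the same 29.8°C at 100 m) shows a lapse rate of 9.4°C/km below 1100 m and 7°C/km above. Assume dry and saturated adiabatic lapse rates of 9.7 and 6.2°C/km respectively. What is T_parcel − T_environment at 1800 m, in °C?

+1.31°C (parcel warmer than environment)

Parcel:
  Dry to 800 m: -9.7 × 0.7 km = -6.79°C, so T = 23.01°C.
  Saturated to 1800 m: -6.2 × 1 km = -6.2°C, so T = 16.81°C.
Environment:
  Environment, lower layer to 1100 m: -9.4 × 1 km = -9.4°C, so T = 20.4°C.
  Environment, upper layer to 1800 m: -7 × 0.7 km = -4.9°C, so T = 15.5°C.
T_parcel − T_env = 16.81 − 15.5 = +1.31°C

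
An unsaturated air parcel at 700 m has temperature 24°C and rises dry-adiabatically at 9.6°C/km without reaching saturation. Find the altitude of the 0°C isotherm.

Height above start = (24 − 0) / 9.6 = 2.5 km
Altitude = 700 m + 2500 m = 3200 m

3200 m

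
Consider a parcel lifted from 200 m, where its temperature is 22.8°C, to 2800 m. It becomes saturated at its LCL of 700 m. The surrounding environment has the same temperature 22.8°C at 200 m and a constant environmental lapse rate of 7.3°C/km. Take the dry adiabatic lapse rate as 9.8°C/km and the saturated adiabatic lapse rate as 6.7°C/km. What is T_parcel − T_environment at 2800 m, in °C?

Parcel:
  200–700 m, dry: Δz = 0.5 km ⇒ ΔT = -4.9°C; T = 17.9°C
  700–2800 m, saturated: Δz = 2.1 km ⇒ ΔT = -14.07°C; T = 3.83°C
Environment:
  200–2800 m, environment: Δz = 2.6 km ⇒ ΔT = -18.98°C; T = 3.82°C
T_parcel − T_env = 3.83 − 3.82 = +0.01°C

+0.01°C (parcel warmer than environment)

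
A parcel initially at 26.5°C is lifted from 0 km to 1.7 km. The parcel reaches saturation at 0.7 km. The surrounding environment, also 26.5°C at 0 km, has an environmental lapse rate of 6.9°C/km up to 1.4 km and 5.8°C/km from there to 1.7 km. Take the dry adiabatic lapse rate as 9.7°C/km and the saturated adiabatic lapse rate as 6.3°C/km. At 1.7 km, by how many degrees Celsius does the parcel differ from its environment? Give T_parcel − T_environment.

-1.69°C (parcel cooler than environment)

Parcel:
  0 → 700 m (dry, 9.7°C/km): ΔT = -9.7 × 0.7 = -6.79°C → T = 19.71°C
  700 → 1700 m (saturated, 6.3°C/km): ΔT = -6.3 × 1 = -6.3°C → T = 13.41°C
Environment:
  0 → 1400 m (environment, lower layer, 6.9°C/km): ΔT = -6.9 × 1.4 = -9.66°C → T = 16.84°C
  1400 → 1700 m (environment, upper layer, 5.8°C/km): ΔT = -5.8 × 0.3 = -1.74°C → T = 15.1°C
T_parcel − T_env = 13.41 − 15.1 = -1.69°C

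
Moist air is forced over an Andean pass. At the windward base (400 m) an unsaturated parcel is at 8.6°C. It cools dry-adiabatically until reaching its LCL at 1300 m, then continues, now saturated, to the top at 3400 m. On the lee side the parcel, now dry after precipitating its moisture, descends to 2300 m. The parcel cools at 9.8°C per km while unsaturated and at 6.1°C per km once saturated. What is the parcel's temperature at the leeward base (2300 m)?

-2.25°C

400–1300 m, dry: Δz = 0.9 km ⇒ ΔT = -8.82°C; T = -0.22°C
1300–3400 m, saturated: Δz = 2.1 km ⇒ ΔT = -12.81°C; T = -13.03°C
3400–2300 m, dry descent: Δz = 1.1 km ⇒ ΔT = +10.78°C; T = -2.25°C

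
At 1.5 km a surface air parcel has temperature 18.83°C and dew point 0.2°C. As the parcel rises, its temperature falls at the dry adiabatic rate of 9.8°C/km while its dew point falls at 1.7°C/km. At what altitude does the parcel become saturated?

3.8 km

T and T_d converge at 9.8 − 1.7 = 8.1°C per km
Height above start = (18.83 − 0.2) / 8.1 = 2.3 km
LCL altitude = 1500 m + 2300 m = 3800 m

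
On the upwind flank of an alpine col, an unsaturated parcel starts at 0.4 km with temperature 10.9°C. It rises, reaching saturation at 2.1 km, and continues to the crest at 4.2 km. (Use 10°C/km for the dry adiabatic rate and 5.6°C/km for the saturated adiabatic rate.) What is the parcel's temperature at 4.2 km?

-17.86°C

Dry to 2100 m: -10 × 1.7 km = -17°C, so T = -6.1°C.
Saturated to 4200 m: -5.6 × 2.1 km = -11.76°C, so T = -17.86°C.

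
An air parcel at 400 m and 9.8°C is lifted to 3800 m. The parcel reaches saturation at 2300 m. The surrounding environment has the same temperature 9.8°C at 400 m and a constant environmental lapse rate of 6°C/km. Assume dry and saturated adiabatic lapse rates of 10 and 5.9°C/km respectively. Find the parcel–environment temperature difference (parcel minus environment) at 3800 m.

Parcel:
  Dry to 2300 m: -10 × 1.9 km = -19°C, so T = -9.2°C.
  Saturated to 3800 m: -5.9 × 1.5 km = -8.85°C, so T = -18.05°C.
Environment:
  Environment to 3800 m: -6 × 3.4 km = -20.4°C, so T = -10.6°C.
T_parcel − T_env = -18.05 − (-10.6) = -7.45°C

-7.45°C (parcel cooler than environment)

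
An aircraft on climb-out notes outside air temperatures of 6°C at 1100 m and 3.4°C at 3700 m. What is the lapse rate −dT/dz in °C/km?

Γ = −ΔT/Δz = (6 − 3.4) / (3700 − 1100) m
  = 2.6°C / 2.6 km = 1°C/km

1°C/km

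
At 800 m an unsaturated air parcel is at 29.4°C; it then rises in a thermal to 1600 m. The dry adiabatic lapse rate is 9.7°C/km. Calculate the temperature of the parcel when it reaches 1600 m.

21.64°C

Dry adiabatic to 1600 m: -9.7 × 0.8 km = -7.76°C, so T = 21.64°C.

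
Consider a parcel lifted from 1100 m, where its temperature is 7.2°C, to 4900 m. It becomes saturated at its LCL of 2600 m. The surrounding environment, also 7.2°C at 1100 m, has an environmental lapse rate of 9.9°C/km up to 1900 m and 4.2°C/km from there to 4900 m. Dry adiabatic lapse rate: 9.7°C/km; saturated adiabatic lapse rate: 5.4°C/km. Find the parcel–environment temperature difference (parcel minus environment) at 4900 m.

-6.45°C (parcel cooler than environment)

Parcel:
  Dry to 2600 m: -9.7 × 1.5 km = -14.55°C, so T = -7.35°C.
  Saturated to 4900 m: -5.4 × 2.3 km = -12.42°C, so T = -19.77°C.
Environment:
  Environment, lower layer to 1900 m: -9.9 × 0.8 km = -7.92°C, so T = -0.72°C.
  Environment, upper layer to 4900 m: -4.2 × 3 km = -12.6°C, so T = -13.32°C.
T_parcel − T_env = -19.77 − (-13.32) = -6.45°C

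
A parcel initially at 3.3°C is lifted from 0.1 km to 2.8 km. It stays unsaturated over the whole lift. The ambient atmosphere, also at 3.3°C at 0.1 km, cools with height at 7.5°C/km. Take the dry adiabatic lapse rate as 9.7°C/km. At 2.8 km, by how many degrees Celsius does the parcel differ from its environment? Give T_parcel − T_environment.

Parcel:
  From 100 m to 2800 m (dry): cools by 9.7 × 2.7 = 26.19°C, giving -22.89°C.
Environment:
  From 100 m to 2800 m (environment): cools by 7.5 × 2.7 = 20.25°C, giving -16.95°C.
T_parcel − T_env = -22.89 − (-16.95) = -5.94°C

-5.94°C (parcel cooler than environment)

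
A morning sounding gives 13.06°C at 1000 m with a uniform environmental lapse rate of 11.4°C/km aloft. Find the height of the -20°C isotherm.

Height above start = (13.06 − (-20)) / 11.4 = 2.9 km
Altitude = 1000 m + 2900 m = 3900 m

3900 m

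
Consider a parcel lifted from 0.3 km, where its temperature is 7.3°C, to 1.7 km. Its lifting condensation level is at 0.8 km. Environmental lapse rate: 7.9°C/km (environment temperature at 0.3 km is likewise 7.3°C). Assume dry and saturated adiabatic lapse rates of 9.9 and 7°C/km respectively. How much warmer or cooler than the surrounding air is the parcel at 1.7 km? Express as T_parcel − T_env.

-0.19°C (parcel cooler than environment)

Parcel:
  300 → 800 m (dry, 9.9°C/km): ΔT = -9.9 × 0.5 = -4.95°C → T = 2.35°C
  800 → 1700 m (saturated, 7°C/km): ΔT = -7 × 0.9 = -6.3°C → T = -3.95°C
Environment:
  300 → 1700 m (environment, 7.9°C/km): ΔT = -7.9 × 1.4 = -11.06°C → T = -3.76°C
T_parcel − T_env = -3.95 − (-3.76) = -0.19°C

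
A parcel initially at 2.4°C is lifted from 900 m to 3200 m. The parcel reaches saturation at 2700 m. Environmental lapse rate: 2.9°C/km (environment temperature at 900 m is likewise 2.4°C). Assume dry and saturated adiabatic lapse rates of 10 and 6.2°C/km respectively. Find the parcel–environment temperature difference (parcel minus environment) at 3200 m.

Parcel:
  900 → 2700 m (dry, 10°C/km): ΔT = -10 × 1.8 = -18°C → T = -15.6°C
  2700 → 3200 m (saturated, 6.2°C/km): ΔT = -6.2 × 0.5 = -3.1°C → T = -18.7°C
Environment:
  900 → 3200 m (environment, 2.9°C/km): ΔT = -2.9 × 2.3 = -6.67°C → T = -4.27°C
T_parcel − T_env = -18.7 − (-4.27) = -14.43°C

-14.43°C (parcel cooler than environment)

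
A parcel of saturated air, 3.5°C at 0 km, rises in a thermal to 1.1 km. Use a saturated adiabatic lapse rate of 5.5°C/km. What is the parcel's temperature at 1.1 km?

-2.55°C

Saturated adiabatic to 1100 m: -5.5 × 1.1 km = -6.05°C, so T = -2.55°C.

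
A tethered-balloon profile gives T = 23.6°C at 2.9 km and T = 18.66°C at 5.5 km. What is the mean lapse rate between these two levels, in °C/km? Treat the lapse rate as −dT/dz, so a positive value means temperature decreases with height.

Γ = −ΔT/Δz = (23.6 − 18.66) / (5500 − 2900) m
  = 4.94°C / 2.6 km = 1.9°C/km

1.9°C/km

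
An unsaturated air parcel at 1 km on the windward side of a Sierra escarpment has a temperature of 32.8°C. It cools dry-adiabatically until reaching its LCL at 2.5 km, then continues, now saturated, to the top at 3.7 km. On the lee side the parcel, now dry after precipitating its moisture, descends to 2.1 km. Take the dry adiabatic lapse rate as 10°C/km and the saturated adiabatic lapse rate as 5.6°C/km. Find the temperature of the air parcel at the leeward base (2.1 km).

27.08°C

1000–2500 m, dry: Δz = 1.5 km ⇒ ΔT = -15°C; T = 17.8°C
2500–3700 m, saturated: Δz = 1.2 km ⇒ ΔT = -6.72°C; T = 11.08°C
3700–2100 m, dry descent: Δz = 1.6 km ⇒ ΔT = +16°C; T = 27.08°C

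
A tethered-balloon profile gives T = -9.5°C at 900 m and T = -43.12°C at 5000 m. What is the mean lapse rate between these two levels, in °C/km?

8.2°C/km

Γ = −ΔT/Δz = (-9.5 − (-43.12)) / (5000 − 900) m
  = 33.62°C / 4.1 km = 8.2°C/km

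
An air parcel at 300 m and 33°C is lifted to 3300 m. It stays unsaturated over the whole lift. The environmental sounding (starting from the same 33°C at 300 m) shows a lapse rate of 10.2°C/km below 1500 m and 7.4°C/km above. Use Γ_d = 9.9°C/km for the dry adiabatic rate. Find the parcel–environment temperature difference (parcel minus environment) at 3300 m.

-4.14°C (parcel cooler than environment)

Parcel:
  300–3300 m, dry: Δz = 3 km ⇒ ΔT = -29.7°C; T = 3.3°C
Environment:
  300–1500 m, environment, lower layer: Δz = 1.2 km ⇒ ΔT = -12.24°C; T = 20.76°C
  1500–3300 m, environment, upper layer: Δz = 1.8 km ⇒ ΔT = -13.32°C; T = 7.44°C
T_parcel − T_env = 3.3 − 7.44 = -4.14°C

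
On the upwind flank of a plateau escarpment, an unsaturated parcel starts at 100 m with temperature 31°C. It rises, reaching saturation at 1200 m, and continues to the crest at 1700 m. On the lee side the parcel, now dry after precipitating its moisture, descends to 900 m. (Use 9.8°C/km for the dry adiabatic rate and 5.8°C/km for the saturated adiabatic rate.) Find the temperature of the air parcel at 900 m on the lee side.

25.16°C

100 → 1200 m (dry, 9.8°C/km): ΔT = -9.8 × 1.1 = -10.78°C → T = 20.22°C
1200 → 1700 m (saturated, 5.8°C/km): ΔT = -5.8 × 0.5 = -2.9°C → T = 17.32°C
1700 → 900 m (dry descent, 9.8°C/km): ΔT = +9.8 × 0.8 = +7.84°C → T = 25.16°C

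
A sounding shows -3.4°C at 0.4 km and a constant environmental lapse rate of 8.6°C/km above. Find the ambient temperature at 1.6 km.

-13.72°C

Environmental to 1600 m: -8.6 × 1.2 km = -10.32°C, so T = -13.72°C.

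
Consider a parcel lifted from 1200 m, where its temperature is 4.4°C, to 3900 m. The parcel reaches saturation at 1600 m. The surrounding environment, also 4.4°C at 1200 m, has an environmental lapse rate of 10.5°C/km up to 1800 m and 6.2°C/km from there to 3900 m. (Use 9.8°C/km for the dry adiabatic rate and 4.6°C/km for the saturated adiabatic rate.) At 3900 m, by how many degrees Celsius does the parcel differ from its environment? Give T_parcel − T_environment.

Parcel:
  1200 → 1600 m (dry, 9.8°C/km): ΔT = -9.8 × 0.4 = -3.92°C → T = 0.48°C
  1600 → 3900 m (saturated, 4.6°C/km): ΔT = -4.6 × 2.3 = -10.58°C → T = -10.1°C
Environment:
  1200 → 1800 m (environment, lower layer, 10.5°C/km): ΔT = -10.5 × 0.6 = -6.3°C → T = -1.9°C
  1800 → 3900 m (environment, upper layer, 6.2°C/km): ΔT = -6.2 × 2.1 = -13.02°C → T = -14.92°C
T_parcel − T_env = -10.1 − (-14.92) = +4.82°C

+4.82°C (parcel warmer than environment)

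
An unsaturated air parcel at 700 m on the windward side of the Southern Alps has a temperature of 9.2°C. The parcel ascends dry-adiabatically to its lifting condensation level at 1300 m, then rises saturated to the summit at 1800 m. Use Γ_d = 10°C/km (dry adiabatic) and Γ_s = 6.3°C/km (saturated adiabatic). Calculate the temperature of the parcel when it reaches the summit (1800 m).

0.05°C

700 → 1300 m (dry, 10°C/km): ΔT = -10 × 0.6 = -6°C → T = 3.2°C
1300 → 1800 m (saturated, 6.3°C/km): ΔT = -6.3 × 0.5 = -3.15°C → T = 0.05°C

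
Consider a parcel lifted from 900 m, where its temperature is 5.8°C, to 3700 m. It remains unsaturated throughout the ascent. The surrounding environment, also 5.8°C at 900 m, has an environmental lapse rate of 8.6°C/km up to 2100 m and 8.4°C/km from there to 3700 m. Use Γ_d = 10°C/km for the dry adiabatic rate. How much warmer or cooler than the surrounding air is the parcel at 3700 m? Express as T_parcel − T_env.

-4.24°C (parcel cooler than environment)

Parcel:
  From 900 m to 3700 m (dry): cools by 10 × 2.8 = 28°C, giving -22.2°C.
Environment:
  From 900 m to 2100 m (environment, lower layer): cools by 8.6 × 1.2 = 10.32°C, giving -4.52°C.
  From 2100 m to 3700 m (environment, upper layer): cools by 8.4 × 1.6 = 13.44°C, giving -17.96°C.
T_parcel − T_env = -22.2 − (-17.96) = -4.24°C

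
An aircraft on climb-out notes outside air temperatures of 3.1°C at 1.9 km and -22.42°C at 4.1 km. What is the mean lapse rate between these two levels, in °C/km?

Γ = −ΔT/Δz = (3.1 − (-22.42)) / (4100 − 1900) m
  = 25.52°C / 2.2 km = 11.6°C/km

11.6°C/km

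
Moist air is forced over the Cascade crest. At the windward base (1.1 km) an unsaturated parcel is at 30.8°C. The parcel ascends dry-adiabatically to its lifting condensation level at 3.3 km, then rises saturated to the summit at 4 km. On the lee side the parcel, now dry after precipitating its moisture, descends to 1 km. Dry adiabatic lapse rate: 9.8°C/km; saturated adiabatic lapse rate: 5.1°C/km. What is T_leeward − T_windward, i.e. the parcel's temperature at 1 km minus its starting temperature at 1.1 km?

From 1100 m to 3300 m (dry): cools by 9.8 × 2.2 = 21.56°C, giving 9.24°C.
From 3300 m to 4000 m (saturated): cools by 5.1 × 0.7 = 3.57°C, giving 5.67°C.
From 4000 m to 1000 m (dry descent): warms by 9.8 × 3 = 29.4°C, giving 35.07°C.
Net change vs windward start: 35.07 − 30.8 = +4.27°C

+4.27°C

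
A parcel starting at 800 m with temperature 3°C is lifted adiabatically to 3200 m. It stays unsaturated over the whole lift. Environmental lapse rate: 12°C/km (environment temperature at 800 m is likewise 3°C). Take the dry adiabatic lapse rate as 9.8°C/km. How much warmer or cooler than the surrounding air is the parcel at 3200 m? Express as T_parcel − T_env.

Parcel:
  From 800 m to 3200 m (dry): cools by 9.8 × 2.4 = 23.52°C, giving -20.52°C.
Environment:
  From 800 m to 3200 m (environment): cools by 12 × 2.4 = 28.8°C, giving -25.8°C.
T_parcel − T_env = -20.52 − (-25.8) = +5.28°C

+5.28°C (parcel warmer than environment)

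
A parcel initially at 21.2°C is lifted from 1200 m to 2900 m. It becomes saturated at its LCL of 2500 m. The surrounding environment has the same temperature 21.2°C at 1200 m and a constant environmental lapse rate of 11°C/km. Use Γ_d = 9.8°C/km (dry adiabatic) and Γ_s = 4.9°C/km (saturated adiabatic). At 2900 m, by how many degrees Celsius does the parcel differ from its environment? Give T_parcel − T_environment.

+4°C (parcel warmer than environment)

Parcel:
  1200 → 2500 m (dry, 9.8°C/km): ΔT = -9.8 × 1.3 = -12.74°C → T = 8.46°C
  2500 → 2900 m (saturated, 4.9°C/km): ΔT = -4.9 × 0.4 = -1.96°C → T = 6.5°C
Environment:
  1200 → 2900 m (environment, 11°C/km): ΔT = -11 × 1.7 = -18.7°C → T = 2.5°C
T_parcel − T_env = 6.5 − 2.5 = +4°C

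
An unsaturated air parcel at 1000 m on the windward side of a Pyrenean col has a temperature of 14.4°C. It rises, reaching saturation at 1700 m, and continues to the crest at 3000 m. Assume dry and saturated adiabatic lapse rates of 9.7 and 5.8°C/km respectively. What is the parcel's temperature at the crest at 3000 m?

1000–1700 m, dry: Δz = 0.7 km ⇒ ΔT = -6.79°C; T = 7.61°C
1700–3000 m, saturated: Δz = 1.3 km ⇒ ΔT = -7.54°C; T = 0.07°C

0.07°C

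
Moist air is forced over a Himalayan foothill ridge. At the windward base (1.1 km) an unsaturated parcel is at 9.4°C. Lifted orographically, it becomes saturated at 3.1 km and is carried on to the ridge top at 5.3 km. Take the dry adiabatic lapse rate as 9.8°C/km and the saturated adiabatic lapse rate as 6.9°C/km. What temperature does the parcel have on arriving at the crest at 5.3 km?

1100 → 3100 m (dry, 9.8°C/km): ΔT = -9.8 × 2 = -19.6°C → T = -10.2°C
3100 → 5300 m (saturated, 6.9°C/km): ΔT = -6.9 × 2.2 = -15.18°C → T = -25.38°C

-25.38°C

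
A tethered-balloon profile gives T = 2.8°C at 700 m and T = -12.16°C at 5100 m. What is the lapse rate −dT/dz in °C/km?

Γ = −ΔT/Δz = (2.8 − (-12.16)) / (5100 − 700) m
  = 14.96°C / 4.4 km = 3.4°C/km

3.4°C/km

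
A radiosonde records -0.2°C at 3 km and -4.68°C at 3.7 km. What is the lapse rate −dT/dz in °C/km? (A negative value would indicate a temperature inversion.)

6.4°C/km

Γ = −ΔT/Δz = (-0.2 − (-4.68)) / (3700 − 3000) m
  = 4.48°C / 0.7 km = 6.4°C/km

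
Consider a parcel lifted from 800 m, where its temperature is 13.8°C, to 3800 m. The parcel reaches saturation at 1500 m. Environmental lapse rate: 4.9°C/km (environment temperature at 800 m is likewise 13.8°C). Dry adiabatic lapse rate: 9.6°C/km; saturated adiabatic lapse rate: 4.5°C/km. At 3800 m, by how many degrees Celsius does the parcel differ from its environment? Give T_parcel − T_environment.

Parcel:
  Dry to 1500 m: -9.6 × 0.7 km = -6.72°C, so T = 7.08°C.
  Saturated to 3800 m: -4.5 × 2.3 km = -10.35°C, so T = -3.27°C.
Environment:
  Environment to 3800 m: -4.9 × 3 km = -14.7°C, so T = -0.9°C.
T_parcel − T_env = -3.27 − (-0.9) = -2.37°C

-2.37°C (parcel cooler than environment)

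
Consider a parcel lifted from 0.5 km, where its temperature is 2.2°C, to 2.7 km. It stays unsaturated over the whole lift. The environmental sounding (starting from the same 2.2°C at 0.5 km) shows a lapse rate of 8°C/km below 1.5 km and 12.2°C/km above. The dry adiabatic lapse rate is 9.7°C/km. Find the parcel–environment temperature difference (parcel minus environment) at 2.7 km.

Parcel:
  500–2700 m, dry: Δz = 2.2 km ⇒ ΔT = -21.34°C; T = -19.14°C
Environment:
  500–1500 m, environment, lower layer: Δz = 1 km ⇒ ΔT = -8°C; T = -5.8°C
  1500–2700 m, environment, upper layer: Δz = 1.2 km ⇒ ΔT = -14.64°C; T = -20.44°C
T_parcel − T_env = -19.14 − (-20.44) = +1.3°C

+1.3°C (parcel warmer than environment)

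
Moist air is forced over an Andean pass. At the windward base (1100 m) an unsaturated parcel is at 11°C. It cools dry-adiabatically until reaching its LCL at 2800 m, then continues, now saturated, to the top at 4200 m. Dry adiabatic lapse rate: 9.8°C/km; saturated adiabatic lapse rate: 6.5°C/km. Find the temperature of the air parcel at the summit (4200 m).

1100–2800 m, dry: Δz = 1.7 km ⇒ ΔT = -16.66°C; T = -5.66°C
2800–4200 m, saturated: Δz = 1.4 km ⇒ ΔT = -9.1°C; T = -14.76°C

-14.76°C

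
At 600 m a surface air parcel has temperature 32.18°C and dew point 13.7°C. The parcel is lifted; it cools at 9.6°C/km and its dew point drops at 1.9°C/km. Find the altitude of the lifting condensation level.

3000 m

T and T_d converge at 9.6 − 1.9 = 7.7°C per km
Height above start = (32.18 − 13.7) / 7.7 = 2.4 km
LCL altitude = 600 m + 2400 m = 3000 m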